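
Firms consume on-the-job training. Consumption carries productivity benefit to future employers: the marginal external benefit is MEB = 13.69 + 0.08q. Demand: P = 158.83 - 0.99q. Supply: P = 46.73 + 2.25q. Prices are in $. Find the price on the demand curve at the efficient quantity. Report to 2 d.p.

Social marginal benefit = demand + MEB = 172.52 - 0.91q.
Set SMB = MC: 172.52 - 0.91q = 46.73 + 2.25q → q* = 39.8070.
Consumer price on the demand curve at q*: 158.83 − 0.99×39.8070 = 119.4211.

P = $119.42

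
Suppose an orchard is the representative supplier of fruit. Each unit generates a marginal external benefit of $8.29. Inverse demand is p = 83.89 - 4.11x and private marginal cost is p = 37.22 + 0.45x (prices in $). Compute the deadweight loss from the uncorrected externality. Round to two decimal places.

DWL = $7.54

Market equilibrium (private): 37.22 + 0.45x = 83.89 - 4.11x → x_m = 10.2346.
Social marginal cost = private MC − MEB = 28.93 + 0.45x.
Set SMC = demand: 28.93 + 0.45x = 83.89 - 4.11x → x* = 12.0526.
The welfare-loss triangle has base |x_m − x*| and height MEB(x_m) (the vertical gap between SMC and demand is zero at x* and MEB at x_m).
DWL = ½ × 1.8180 × 8.2900 = 7.5356.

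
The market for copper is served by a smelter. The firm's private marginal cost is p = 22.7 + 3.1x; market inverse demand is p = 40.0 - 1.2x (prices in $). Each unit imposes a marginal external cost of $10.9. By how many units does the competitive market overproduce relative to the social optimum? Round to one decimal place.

2.5 units

Market equilibrium (private): 22.7 + 3.1x = 40.0 - 1.2x → x_m = 4.0233.
Social marginal cost = private MC + MEC = 33.6 + 3.1x.
Set SMC = demand: 33.6 + 3.1x = 40.0 - 1.2x → x* = 1.4884.
Gap = |4.0233 − 1.4884| = 2.5349.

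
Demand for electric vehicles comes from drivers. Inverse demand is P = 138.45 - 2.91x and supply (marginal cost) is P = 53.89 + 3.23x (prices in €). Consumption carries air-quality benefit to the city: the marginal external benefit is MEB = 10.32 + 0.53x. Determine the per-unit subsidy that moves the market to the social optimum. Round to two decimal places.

Social marginal benefit = demand + MEB = 148.77 - 2.38x.
Set SMB = MC: 148.77 - 2.38x = 53.89 + 3.23x → x* = 16.9127.
The Pigouvian subsidy equals MEB at x*: 10.32 + 0.53×16.9127 = 19.2837.

subsidy = €19.28 per unit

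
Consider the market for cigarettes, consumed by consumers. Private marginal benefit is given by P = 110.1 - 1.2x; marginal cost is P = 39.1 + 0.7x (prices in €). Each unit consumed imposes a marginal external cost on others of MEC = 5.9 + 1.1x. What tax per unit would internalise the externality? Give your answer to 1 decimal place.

Social marginal benefit = demand − MEC = 104.2 - 2.3x.
Set SMB = MC: 104.2 - 2.3x = 39.1 + 0.7x → x* = 21.7000.
The Pigouvian tax equals MEC at x*: 5.9 + 1.1×21.7000 = 29.7700.

tax = €29.8 per unit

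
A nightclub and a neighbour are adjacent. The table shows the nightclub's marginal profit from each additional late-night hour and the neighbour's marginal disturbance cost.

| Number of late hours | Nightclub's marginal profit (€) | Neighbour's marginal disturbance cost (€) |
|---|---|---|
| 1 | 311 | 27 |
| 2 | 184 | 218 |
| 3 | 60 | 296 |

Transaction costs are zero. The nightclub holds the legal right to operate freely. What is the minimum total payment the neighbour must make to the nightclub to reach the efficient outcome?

€244

Left alone the nightclub would choose level 3 (marginal profit stays positive).
Efficient level: k* = 1 (marginal profit ≥ marginal disturbance cost through 1).
The neighbour must at least cover the nightclub's forgone profit from cutting 3→1: 184 + 60 = 244.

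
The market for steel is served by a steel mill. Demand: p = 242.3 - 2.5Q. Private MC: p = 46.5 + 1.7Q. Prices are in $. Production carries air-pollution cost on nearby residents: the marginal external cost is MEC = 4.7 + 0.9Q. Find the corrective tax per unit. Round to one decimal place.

Social marginal cost = private MC + MEC = 51.2 + 2.6Q.
Set SMC = demand: 51.2 + 2.6Q = 242.3 - 2.5Q → Q* = 37.4706.
The Pigouvian tax equals MEC at Q*: 4.7 + 0.9×37.4706 = 38.4235.

tax = $38.4 per unit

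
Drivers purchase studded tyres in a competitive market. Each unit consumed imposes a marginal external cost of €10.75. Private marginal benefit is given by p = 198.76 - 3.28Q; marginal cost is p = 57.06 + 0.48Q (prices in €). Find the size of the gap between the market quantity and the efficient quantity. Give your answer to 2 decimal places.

Market equilibrium (private): 57.06 + 0.48Q = 198.76 - 3.28Q → Q_m = 37.6862.
Social marginal benefit = demand − MEC = 188.01 - 3.28Q.
Set SMB = MC: 188.01 - 3.28Q = 57.06 + 0.48Q → Q* = 34.8271.
Gap = |37.6862 − 34.8271| = 2.8591.

2.86 units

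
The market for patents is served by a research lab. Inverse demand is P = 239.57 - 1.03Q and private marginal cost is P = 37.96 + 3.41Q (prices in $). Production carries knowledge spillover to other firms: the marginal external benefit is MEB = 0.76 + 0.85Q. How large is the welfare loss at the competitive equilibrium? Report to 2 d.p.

DWL = $215.73

Market equilibrium (private): 37.96 + 3.41Q = 239.57 - 1.03Q → Q_m = 45.4077.
Social marginal cost = private MC − MEB = 37.20 + 2.56Q.
Set SMC = demand: 37.20 + 2.56Q = 239.57 - 1.03Q → Q* = 56.3705.
The loss is the area between SMC and demand from Q* to Q_m; with linear curves that's a triangle of height MEB(Q_m).
DWL = ½ × 10.9628 × 39.3565 = 215.7287.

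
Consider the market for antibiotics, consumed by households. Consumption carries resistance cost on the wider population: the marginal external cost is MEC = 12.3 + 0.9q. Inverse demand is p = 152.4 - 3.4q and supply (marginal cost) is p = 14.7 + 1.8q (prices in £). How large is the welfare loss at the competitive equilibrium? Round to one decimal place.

Market equilibrium (private): 14.7 + 1.8q = 152.4 - 3.4q → q_m = 26.4808.
Social marginal benefit = demand − MEC = 140.1 - 4.3q.
Set SMB = MC: 140.1 - 4.3q = 14.7 + 1.8q → q* = 20.5574.
The welfare-loss triangle has base |q_m − q*| and height MEC(q_m) (the vertical gap between SMB and MC is zero at q* and MEC at q_m).
DWL = ½ × 5.9234 × 36.1327 = 107.0142.

DWL = £107.0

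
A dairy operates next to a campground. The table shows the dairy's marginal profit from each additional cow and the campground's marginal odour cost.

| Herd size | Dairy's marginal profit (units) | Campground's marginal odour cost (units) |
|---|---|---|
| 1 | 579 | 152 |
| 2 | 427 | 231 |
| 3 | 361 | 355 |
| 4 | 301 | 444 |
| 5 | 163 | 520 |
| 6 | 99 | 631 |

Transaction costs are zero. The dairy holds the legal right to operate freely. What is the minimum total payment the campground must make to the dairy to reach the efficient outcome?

Left alone the dairy would choose level 6 (marginal profit stays positive).
Efficient level: k* = 3 (marginal profit ≥ marginal odour cost through 3).
The campground must at least cover the dairy's forgone profit from cutting 6→3: 301 + 163 + 99 = 563.

563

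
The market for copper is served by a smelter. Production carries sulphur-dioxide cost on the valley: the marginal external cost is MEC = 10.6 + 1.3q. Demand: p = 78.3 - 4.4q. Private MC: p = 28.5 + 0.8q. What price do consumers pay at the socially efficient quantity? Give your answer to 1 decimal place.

Social marginal cost = private MC + MEC = 39.1 + 2.1q.
Set SMC = demand: 39.1 + 2.1q = 78.3 - 4.4q → q* = 6.0308.
Consumer price on the demand curve at q*: 78.3 − 4.4×6.0308 = 51.7645.

P = 51.8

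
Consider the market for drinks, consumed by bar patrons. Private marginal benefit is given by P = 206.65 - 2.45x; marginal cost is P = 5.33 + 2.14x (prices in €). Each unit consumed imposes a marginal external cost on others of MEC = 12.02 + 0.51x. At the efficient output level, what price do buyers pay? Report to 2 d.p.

Social marginal benefit = demand − MEC = 194.63 - 2.96x.
Set SMB = MC: 194.63 - 2.96x = 5.33 + 2.14x → x* = 37.1176.
Consumer price on the demand curve at x*: 206.65 − 2.45×37.1176 = 115.7119.

P = €115.71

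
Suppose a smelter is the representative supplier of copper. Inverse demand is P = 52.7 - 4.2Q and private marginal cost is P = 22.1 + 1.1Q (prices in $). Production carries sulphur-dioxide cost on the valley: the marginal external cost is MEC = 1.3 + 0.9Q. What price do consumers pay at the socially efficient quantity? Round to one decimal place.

Social marginal cost = private MC + MEC = 23.4 + 2.0Q.
Set SMC = demand: 23.4 + 2.0Q = 52.7 - 4.2Q → Q* = 4.7258.
Consumer price on the demand curve at Q*: 52.7 − 4.2×4.7258 = 32.8516.

P = $32.9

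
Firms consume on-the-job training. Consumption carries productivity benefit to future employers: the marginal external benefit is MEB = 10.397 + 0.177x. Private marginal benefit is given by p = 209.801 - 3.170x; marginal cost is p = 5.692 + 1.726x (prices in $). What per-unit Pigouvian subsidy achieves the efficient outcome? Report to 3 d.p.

subsidy = $18.443 per unit

Social marginal benefit = demand + MEB = 220.198 - 2.993x.
Set SMB = MC: 220.198 - 2.993x = 5.692 + 1.726x → x* = 45.4558.
The Pigouvian subsidy equals MEB at x*: 10.397 + 0.177×45.4558 = 18.4427.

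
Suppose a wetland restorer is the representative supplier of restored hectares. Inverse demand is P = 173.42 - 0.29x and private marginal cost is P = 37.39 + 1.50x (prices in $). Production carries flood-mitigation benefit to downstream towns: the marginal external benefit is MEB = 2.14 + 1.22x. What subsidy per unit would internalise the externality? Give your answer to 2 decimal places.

subsidy = $297.87 per unit

Social marginal cost = private MC − MEB = 35.25 + 0.28x.
Set SMC = demand: 35.25 + 0.28x = 173.42 - 0.29x → x* = 242.4035.
The Pigouvian subsidy equals MEB at x*: 2.14 + 1.22×242.4035 = 297.8723.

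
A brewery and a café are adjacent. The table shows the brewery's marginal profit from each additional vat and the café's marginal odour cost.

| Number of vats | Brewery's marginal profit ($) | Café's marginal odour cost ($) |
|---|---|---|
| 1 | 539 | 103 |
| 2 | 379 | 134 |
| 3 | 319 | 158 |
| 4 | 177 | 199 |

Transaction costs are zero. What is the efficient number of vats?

3

Bargaining reaches the level where marginal profit last exceeds marginal odour cost.
That holds through level 3 (319 ≥ 158) but not at 4 (177 < 199).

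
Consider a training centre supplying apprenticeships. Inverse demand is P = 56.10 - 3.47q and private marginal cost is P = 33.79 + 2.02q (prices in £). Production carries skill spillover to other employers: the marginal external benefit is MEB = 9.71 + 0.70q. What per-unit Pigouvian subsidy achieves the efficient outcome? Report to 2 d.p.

Social marginal cost = private MC − MEB = 24.08 + 1.32q.
Set SMC = demand: 24.08 + 1.32q = 56.10 - 3.47q → q* = 6.6848.
The Pigouvian subsidy equals MEB at q*: 9.71 + 0.70×6.6848 = 14.3894.

subsidy = £14.39 per unit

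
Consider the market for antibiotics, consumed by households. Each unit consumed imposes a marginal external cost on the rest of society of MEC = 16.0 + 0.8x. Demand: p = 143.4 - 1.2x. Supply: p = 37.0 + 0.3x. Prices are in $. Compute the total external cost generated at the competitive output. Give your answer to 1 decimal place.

$3147.5

Market equilibrium (private): 37.0 + 0.3x = 143.4 - 1.2x → x_m = 70.9333.
Total external cost = ∫₀^{x_m} (16.0 + 0.8x) dx = 16.0×70.9333 + ½×0.8×70.9333² = 3147.5460.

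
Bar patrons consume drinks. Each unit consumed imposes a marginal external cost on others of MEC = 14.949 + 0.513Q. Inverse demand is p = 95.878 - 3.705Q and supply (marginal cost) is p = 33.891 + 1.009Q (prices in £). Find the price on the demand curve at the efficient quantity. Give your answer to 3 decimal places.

P = £62.537

Social marginal benefit = demand − MEC = 80.929 - 4.218Q.
Set SMB = MC: 80.929 - 4.218Q = 33.891 + 1.009Q → Q* = 8.9990.
Consumer price on the demand curve at Q*: 95.878 − 3.705×8.9990 = 62.5367.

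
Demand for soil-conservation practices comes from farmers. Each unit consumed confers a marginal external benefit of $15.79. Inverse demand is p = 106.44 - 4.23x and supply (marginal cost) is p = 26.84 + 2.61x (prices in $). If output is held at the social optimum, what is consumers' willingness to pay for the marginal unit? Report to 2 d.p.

P = $47.45

Social marginal benefit = demand + MEB = 122.23 - 4.23x.
Set SMB = MC: 122.23 - 4.23x = 26.84 + 2.61x → x* = 13.9459.
Consumer price on the demand curve at x*: 106.44 − 4.23×13.9459 = 47.4488.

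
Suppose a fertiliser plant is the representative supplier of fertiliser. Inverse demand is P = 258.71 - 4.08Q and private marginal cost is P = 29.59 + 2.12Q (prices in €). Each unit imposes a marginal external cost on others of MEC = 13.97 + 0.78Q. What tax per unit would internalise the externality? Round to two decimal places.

tax = €38.01 per unit

Social marginal cost = private MC + MEC = 43.56 + 2.90Q.
Set SMC = demand: 43.56 + 2.90Q = 258.71 - 4.08Q → Q* = 30.8238.
The Pigouvian tax equals MEC at Q*: 13.97 + 0.78×30.8238 = 38.0126.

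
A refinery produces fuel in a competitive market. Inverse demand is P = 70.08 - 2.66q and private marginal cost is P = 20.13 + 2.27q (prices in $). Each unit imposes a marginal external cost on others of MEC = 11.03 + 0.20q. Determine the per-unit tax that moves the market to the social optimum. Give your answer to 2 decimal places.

tax = $12.55 per unit

Social marginal cost = private MC + MEC = 31.16 + 2.47q.
Set SMC = demand: 31.16 + 2.47q = 70.08 - 2.66q → q* = 7.5867.
The Pigouvian tax equals MEC at q*: 11.03 + 0.20×7.5867 = 12.5473.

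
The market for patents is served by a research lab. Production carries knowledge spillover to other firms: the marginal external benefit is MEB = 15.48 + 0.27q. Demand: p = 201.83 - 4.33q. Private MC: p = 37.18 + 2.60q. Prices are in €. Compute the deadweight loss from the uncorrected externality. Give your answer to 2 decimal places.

Market equilibrium (private): 37.18 + 2.60q = 201.83 - 4.33q → q_m = 23.7590.
Social marginal cost = private MC − MEB = 21.70 + 2.33q.
Set SMC = demand: 21.70 + 2.33q = 201.83 - 4.33q → q* = 27.0465.
The welfare-loss triangle has base |q_m − q*| and height MEB(q_m) (the vertical gap between SMC and demand is zero at q* and MEB at q_m).
DWL = ½ × 3.2875 × 21.8949 = 35.9897.

DWL = €35.99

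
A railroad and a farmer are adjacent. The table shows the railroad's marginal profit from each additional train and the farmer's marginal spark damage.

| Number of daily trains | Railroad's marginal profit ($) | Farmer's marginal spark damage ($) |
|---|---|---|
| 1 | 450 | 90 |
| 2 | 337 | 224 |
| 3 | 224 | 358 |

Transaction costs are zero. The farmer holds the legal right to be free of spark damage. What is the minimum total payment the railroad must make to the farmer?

Efficient level: marginal profit ≥ marginal spark damage through level 2, so k* = 2.
With the farmer holding the right, the railroad must at least compensate total damage at k*: 90 + 224 = 314.

$314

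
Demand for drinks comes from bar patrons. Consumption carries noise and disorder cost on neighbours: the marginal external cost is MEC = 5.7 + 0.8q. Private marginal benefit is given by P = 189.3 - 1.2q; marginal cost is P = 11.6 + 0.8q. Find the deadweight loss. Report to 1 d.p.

DWL = 1052.7

Market equilibrium (private): 11.6 + 0.8q = 189.3 - 1.2q → q_m = 88.8500.
Social marginal benefit = demand − MEC = 183.6 - 2.0q.
Set SMB = MC: 183.6 - 2.0q = 11.6 + 0.8q → q* = 61.4286.
Between q* and q_m the wedge MC − SMB runs linearly from 0 to MEC(q_m), so the loss is a triangle.
DWL = ½ × 27.4214 × 76.7800 = 1052.7075.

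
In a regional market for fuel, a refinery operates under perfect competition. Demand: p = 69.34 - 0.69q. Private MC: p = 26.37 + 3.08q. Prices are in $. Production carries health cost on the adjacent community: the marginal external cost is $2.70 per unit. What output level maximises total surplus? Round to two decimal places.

q* = 10.68

Social marginal cost = private MC + MEC = 29.07 + 3.08q.
Set SMC = demand: 29.07 + 3.08q = 69.34 - 0.69q → q* = 10.6817.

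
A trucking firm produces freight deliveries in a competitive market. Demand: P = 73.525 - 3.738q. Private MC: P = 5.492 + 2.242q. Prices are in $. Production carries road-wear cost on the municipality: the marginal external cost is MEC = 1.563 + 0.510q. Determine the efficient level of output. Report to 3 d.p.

Social marginal cost = private MC + MEC = 7.055 + 2.752q.
Set SMC = demand: 7.055 + 2.752q = 73.525 - 3.738q → q* = 10.2419.

q* = 10.242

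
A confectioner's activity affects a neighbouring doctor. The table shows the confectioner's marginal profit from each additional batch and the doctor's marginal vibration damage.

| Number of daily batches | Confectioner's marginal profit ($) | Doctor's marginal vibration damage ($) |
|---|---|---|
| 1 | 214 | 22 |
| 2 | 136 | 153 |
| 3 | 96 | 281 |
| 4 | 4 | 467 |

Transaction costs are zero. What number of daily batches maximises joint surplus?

Bargaining reaches the level where marginal profit last exceeds marginal vibration damage.
That holds through level 1 (214 ≥ 22) but not at 2 (136 < 153).

1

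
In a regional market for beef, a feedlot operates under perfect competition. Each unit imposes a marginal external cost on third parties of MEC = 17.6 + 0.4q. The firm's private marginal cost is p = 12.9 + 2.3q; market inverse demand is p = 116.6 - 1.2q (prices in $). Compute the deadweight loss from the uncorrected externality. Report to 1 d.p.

Market equilibrium (private): 12.9 + 2.3q = 116.6 - 1.2q → q_m = 29.6286.
Social marginal cost = private MC + MEC = 30.5 + 2.7q.
Set SMC = demand: 30.5 + 2.7q = 116.6 - 1.2q → q* = 22.0769.
The welfare-loss triangle has base |q_m − q*| and height MEC(q_m) (the vertical gap between SMC and demand is zero at q* and MEC at q_m).
DWL = ½ × 7.5517 × 29.4514 = 111.2041.

DWL = $111.2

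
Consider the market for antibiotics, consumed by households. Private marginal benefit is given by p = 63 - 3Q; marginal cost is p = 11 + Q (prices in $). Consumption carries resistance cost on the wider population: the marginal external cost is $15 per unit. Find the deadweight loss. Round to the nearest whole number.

DWL = $28

Market equilibrium (private): 11 + Q = 63 - 3Q → Q_m = 13.0000.
Social marginal benefit = demand − MEC = 48 - 3Q.
Set SMB = MC: 48 - 3Q = 11 + Q → Q* = 9.2500.
Height of the DWL triangle at Q_m is MC(Q_m) − SMB(Q_m) = MEC(Q_m) = 15.0000.
DWL = ½ × 3.7500 × 15.0000 = 28.1250.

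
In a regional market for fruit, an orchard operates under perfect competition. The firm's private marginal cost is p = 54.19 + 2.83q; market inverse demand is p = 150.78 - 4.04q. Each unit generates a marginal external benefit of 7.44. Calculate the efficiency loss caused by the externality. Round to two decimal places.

DWL = 4.03

Market equilibrium (private): 54.19 + 2.83q = 150.78 - 4.04q → q_m = 14.0597.
Social marginal cost = private MC − MEB = 46.75 + 2.83q.
Set SMC = demand: 46.75 + 2.83q = 150.78 - 4.04q → q* = 15.1426.
Between q* and q_m the wedge demand − SMC runs linearly from 0 to MEB(q_m), so the loss is a triangle.
DWL = ½ × 1.0829 × 7.4400 = 4.0284.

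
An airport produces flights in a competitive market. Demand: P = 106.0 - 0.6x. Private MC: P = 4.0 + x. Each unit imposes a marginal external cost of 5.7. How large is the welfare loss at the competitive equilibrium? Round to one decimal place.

Market equilibrium (private): 4.0 + x = 106.0 - 0.6x → x_m = 63.7500.
Social marginal cost = private MC + MEC = 9.7 + x.
Set SMC = demand: 9.7 + x = 106.0 - 0.6x → x* = 60.1875.
Between x* and x_m the wedge SMC − demand runs linearly from 0 to MEC(x_m), so the loss is a triangle.
DWL = ½ × 3.5625 × 5.7000 = 10.1531.

DWL = 10.2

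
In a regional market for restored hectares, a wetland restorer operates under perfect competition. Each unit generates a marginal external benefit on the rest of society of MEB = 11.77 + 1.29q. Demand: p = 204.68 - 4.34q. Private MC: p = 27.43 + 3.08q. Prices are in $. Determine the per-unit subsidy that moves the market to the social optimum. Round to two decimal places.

subsidy = $51.55 per unit

Social marginal cost = private MC − MEB = 15.66 + 1.79q.
Set SMC = demand: 15.66 + 1.79q = 204.68 - 4.34q → q* = 30.8352.
The Pigouvian subsidy equals MEB at q*: 11.77 + 1.29×30.8352 = 51.5474.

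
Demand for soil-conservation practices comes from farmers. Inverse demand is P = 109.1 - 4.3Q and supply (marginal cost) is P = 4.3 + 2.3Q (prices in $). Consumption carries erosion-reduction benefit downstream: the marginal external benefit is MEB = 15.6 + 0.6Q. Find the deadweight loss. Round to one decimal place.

DWL = $52.6

Market equilibrium (private): 4.3 + 2.3Q = 109.1 - 4.3Q → Q_m = 15.8788.
Social marginal benefit = demand + MEB = 124.7 - 3.7Q.
Set SMB = MC: 124.7 - 3.7Q = 4.3 + 2.3Q → Q* = 20.0667.
The loss is the area between SMB and MC from Q* to Q_m; with linear curves that's a triangle of height MEB(Q_m).
DWL = ½ × 4.1879 × 25.1273 = 52.6153.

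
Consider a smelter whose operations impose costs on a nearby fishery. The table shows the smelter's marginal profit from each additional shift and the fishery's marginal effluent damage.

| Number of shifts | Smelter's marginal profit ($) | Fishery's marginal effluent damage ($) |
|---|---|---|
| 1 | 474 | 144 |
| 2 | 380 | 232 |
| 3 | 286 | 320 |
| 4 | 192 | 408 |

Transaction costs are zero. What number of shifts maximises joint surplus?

Bargaining reaches the level where marginal profit last exceeds marginal effluent damage.
That holds through level 2 (380 ≥ 232) but not at 3 (286 < 320).

2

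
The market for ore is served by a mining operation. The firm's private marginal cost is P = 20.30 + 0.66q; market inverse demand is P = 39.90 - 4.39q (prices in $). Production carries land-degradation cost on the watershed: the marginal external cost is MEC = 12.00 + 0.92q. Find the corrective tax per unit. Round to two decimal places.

tax = $13.17 per unit

Social marginal cost = private MC + MEC = 32.30 + 1.58q.
Set SMC = demand: 32.30 + 1.58q = 39.90 - 4.39q → q* = 1.2730.
The Pigouvian tax equals MEC at q*: 12.00 + 0.92×1.2730 = 13.1712.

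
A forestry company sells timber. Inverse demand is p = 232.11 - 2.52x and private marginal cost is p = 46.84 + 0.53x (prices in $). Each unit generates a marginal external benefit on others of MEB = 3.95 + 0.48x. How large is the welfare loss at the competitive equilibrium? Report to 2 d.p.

DWL = $213.25

Market equilibrium (private): 46.84 + 0.53x = 232.11 - 2.52x → x_m = 60.7443.
Social marginal cost = private MC − MEB = 42.89 + 0.05x.
Set SMC = demand: 42.89 + 0.05x = 232.11 - 2.52x → x* = 73.6265.
Between x* and x_m the wedge demand − SMC runs linearly from 0 to MEB(x_m), so the loss is a triangle.
DWL = ½ × 12.8822 × 33.1072 = 213.2468.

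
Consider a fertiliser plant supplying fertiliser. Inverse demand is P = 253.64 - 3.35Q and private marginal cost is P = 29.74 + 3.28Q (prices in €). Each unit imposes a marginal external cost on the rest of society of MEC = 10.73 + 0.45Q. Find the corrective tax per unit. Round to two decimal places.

Social marginal cost = private MC + MEC = 40.47 + 3.73Q.
Set SMC = demand: 40.47 + 3.73Q = 253.64 - 3.35Q → Q* = 30.1088.
The Pigouvian tax equals MEC at Q*: 10.73 + 0.45×30.1088 = 24.2790.

tax = €24.28 per unit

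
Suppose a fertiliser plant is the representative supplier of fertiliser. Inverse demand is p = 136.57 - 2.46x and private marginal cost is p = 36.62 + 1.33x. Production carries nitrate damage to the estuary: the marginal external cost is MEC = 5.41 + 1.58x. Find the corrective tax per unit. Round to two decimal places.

tax = 33.23 per unit

Social marginal cost = private MC + MEC = 42.03 + 2.91x.
Set SMC = demand: 42.03 + 2.91x = 136.57 - 2.46x → x* = 17.6052.
The Pigouvian tax equals MEC at x*: 5.41 + 1.58×17.6052 = 33.2262.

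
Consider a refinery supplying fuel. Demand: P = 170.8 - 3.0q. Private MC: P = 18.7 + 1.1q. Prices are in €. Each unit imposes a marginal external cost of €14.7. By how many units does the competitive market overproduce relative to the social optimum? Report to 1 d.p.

Market equilibrium (private): 18.7 + 1.1q = 170.8 - 3.0q → q_m = 37.0976.
Social marginal cost = private MC + MEC = 33.4 + 1.1q.
Set SMC = demand: 33.4 + 1.1q = 170.8 - 3.0q → q* = 33.5122.
Gap = |37.0976 − 33.5122| = 3.5854.

3.6 units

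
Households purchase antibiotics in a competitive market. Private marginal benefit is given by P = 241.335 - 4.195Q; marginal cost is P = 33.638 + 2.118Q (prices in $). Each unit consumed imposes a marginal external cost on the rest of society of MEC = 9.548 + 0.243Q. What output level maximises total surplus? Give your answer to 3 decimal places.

Social marginal benefit = demand − MEC = 231.787 - 4.438Q.
Set SMB = MC: 231.787 - 4.438Q = 33.638 + 2.118Q → Q* = 30.2241.

Q* = 30.224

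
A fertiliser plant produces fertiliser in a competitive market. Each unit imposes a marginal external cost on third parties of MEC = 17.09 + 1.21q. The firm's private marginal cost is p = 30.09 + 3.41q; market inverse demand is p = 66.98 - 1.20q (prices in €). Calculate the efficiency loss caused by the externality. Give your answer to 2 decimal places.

Market equilibrium (private): 30.09 + 3.41q = 66.98 - 1.20q → q_m = 8.0022.
Social marginal cost = private MC + MEC = 47.18 + 4.62q.
Set SMC = demand: 47.18 + 4.62q = 66.98 - 1.20q → q* = 3.4021.
Height of the DWL triangle at q_m is SMC(q_m) − demand(q_m) = MEC(q_m) = 26.7726.
DWL = ½ × 4.6001 × 26.7726 = 61.5783.

DWL = €61.58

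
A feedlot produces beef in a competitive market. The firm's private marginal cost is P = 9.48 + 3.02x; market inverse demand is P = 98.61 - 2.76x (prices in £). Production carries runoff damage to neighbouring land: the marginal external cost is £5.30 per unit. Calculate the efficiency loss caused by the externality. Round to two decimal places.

Market equilibrium (private): 9.48 + 3.02x = 98.61 - 2.76x → x_m = 15.4204.
Social marginal cost = private MC + MEC = 14.78 + 3.02x.
Set SMC = demand: 14.78 + 3.02x = 98.61 - 2.76x → x* = 14.5035.
Height of the DWL triangle at x_m is SMC(x_m) − demand(x_m) = MEC(x_m) = 5.3000.
DWL = ½ × 0.9169 × 5.3000 = 2.4298.

DWL = £2.43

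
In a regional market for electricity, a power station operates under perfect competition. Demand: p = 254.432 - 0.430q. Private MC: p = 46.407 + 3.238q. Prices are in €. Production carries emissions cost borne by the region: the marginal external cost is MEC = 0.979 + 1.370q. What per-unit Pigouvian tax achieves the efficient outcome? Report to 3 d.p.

Social marginal cost = private MC + MEC = 47.386 + 4.608q.
Set SMC = demand: 47.386 + 4.608q = 254.432 - 0.430q → q* = 41.0969.
The Pigouvian tax equals MEC at q*: 0.979 + 1.370×41.0969 = 57.2818.

tax = €57.282 per unit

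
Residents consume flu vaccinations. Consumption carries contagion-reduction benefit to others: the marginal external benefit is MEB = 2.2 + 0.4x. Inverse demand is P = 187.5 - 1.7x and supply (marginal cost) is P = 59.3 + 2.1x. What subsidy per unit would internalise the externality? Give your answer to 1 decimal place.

Social marginal benefit = demand + MEB = 189.7 - 1.3x.
Set SMB = MC: 189.7 - 1.3x = 59.3 + 2.1x → x* = 38.3529.
The Pigouvian subsidy equals MEB at x*: 2.2 + 0.4×38.3529 = 17.5412.

subsidy = 17.5 per unit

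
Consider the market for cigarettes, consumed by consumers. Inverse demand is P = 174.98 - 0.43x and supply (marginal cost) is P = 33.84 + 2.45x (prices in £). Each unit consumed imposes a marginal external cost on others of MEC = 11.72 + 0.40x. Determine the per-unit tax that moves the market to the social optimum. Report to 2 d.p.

Social marginal benefit = demand − MEC = 163.26 - 0.83x.
Set SMB = MC: 163.26 - 0.83x = 33.84 + 2.45x → x* = 39.4573.
The Pigouvian tax equals MEC at x*: 11.72 + 0.40×39.4573 = 27.5029.

tax = £27.50 per unit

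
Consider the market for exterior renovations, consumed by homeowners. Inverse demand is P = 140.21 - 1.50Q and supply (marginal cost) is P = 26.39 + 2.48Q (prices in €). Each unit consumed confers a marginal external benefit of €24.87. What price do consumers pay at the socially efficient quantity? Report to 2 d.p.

Social marginal benefit = demand + MEB = 165.08 - 1.50Q.
Set SMB = MC: 165.08 - 1.50Q = 26.39 + 2.48Q → Q* = 34.8467.
Consumer price on the demand curve at Q*: 140.21 − 1.50×34.8467 = 87.9400.

P = €87.94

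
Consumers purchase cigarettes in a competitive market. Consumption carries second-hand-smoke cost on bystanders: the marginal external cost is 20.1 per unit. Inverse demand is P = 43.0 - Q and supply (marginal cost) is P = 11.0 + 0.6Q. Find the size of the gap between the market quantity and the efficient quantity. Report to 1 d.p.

12.6 units

Market equilibrium (private): 11.0 + 0.6Q = 43.0 - Q → Q_m = 20.0000.
Social marginal benefit = demand − MEC = 22.9 - Q.
Set SMB = MC: 22.9 - Q = 11.0 + 0.6Q → Q* = 7.4375.
Gap = |20.0000 − 7.4375| = 12.5625.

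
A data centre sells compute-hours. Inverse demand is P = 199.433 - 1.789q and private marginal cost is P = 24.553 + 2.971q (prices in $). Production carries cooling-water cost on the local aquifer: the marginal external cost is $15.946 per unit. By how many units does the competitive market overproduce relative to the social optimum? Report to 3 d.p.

3.350 units

Market equilibrium (private): 24.553 + 2.971q = 199.433 - 1.789q → q_m = 36.7395.
Social marginal cost = private MC + MEC = 40.499 + 2.971q.
Set SMC = demand: 40.499 + 2.971q = 199.433 - 1.789q → q* = 33.3895.
Gap = |36.7395 − 33.3895| = 3.3500.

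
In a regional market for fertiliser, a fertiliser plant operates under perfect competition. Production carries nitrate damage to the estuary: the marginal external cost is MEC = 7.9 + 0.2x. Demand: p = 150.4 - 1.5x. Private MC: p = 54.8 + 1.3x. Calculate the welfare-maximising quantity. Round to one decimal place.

Social marginal cost = private MC + MEC = 62.7 + 1.5x.
Set SMC = demand: 62.7 + 1.5x = 150.4 - 1.5x → x* = 29.2333.

x* = 29.2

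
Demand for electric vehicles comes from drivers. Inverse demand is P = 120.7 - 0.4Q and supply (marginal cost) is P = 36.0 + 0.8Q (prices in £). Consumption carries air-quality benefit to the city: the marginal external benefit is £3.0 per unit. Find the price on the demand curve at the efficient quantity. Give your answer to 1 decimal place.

Social marginal benefit = demand + MEB = 123.7 - 0.4Q.
Set SMB = MC: 123.7 - 0.4Q = 36.0 + 0.8Q → Q* = 73.0833.
Consumer price on the demand curve at Q*: 120.7 − 0.4×73.0833 = 91.4667.

P = £91.5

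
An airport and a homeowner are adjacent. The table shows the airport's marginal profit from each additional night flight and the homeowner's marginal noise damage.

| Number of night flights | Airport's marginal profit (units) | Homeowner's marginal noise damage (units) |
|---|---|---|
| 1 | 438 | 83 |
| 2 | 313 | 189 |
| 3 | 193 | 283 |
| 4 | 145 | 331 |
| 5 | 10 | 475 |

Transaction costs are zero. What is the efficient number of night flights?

2

Bargaining reaches the level where marginal profit last exceeds marginal noise damage.
That holds through level 2 (313 ≥ 189) but not at 3 (193 < 283).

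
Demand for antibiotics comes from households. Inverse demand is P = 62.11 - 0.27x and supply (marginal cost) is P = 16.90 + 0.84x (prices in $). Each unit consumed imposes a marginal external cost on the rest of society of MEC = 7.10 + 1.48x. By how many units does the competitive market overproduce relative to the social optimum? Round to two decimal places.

26.02 units

Market equilibrium (private): 16.90 + 0.84x = 62.11 - 0.27x → x_m = 40.7297.
Social marginal benefit = demand − MEC = 55.01 - 1.75x.
Set SMB = MC: 55.01 - 1.75x = 16.90 + 0.84x → x* = 14.7143.
Gap = |40.7297 − 14.7143| = 26.0154.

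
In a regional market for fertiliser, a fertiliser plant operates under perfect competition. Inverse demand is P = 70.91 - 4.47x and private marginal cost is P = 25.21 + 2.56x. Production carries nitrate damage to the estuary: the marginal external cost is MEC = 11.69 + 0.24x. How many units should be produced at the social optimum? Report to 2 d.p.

Social marginal cost = private MC + MEC = 36.90 + 2.80x.
Set SMC = demand: 36.90 + 2.80x = 70.91 - 4.47x → x* = 4.6781.

x* = 4.68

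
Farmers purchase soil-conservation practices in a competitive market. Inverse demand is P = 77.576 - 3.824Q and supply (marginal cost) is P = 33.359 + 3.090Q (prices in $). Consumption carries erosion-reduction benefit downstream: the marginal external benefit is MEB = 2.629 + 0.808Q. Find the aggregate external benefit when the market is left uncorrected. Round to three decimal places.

Market equilibrium (private): 33.359 + 3.090Q = 77.576 - 3.824Q → Q_m = 6.3953.
Total external benefit = ∫₀^{Q_m} (2.629 + 0.808Q) dQ = 2.629×6.3953 + ½×0.808×6.3953² = 33.3368.

$33.337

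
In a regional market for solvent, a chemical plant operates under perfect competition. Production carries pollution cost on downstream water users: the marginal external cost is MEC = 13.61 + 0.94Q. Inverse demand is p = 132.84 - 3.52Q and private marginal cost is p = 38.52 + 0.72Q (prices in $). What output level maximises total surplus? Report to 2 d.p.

Q* = 15.58

Social marginal cost = private MC + MEC = 52.13 + 1.66Q.
Set SMC = demand: 52.13 + 1.66Q = 132.84 - 3.52Q → Q* = 15.5811.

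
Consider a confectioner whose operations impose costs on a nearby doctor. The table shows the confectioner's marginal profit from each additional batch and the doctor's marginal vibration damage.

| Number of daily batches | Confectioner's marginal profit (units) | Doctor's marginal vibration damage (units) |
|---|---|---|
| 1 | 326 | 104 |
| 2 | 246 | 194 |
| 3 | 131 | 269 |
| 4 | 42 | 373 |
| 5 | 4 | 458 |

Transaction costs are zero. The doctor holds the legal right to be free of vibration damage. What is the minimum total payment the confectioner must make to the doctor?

Efficient level: marginal profit ≥ marginal vibration damage through level 2, so k* = 2.
With the doctor holding the right, the confectioner must at least compensate total damage at k*: 104 + 194 = 298.

298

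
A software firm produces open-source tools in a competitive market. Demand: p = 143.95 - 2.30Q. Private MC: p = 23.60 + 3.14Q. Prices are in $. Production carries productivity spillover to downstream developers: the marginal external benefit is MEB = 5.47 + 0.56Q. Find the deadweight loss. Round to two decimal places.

DWL = $32.68

Market equilibrium (private): 23.60 + 3.14Q = 143.95 - 2.30Q → Q_m = 22.1232.
Social marginal cost = private MC − MEB = 18.13 + 2.58Q.
Set SMC = demand: 18.13 + 2.58Q = 143.95 - 2.30Q → Q* = 25.7828.
The loss is the area between SMC and demand from Q* to Q_m; with linear curves that's a triangle of height MEB(Q_m).
DWL = ½ × 3.6596 × 17.8590 = 32.6784.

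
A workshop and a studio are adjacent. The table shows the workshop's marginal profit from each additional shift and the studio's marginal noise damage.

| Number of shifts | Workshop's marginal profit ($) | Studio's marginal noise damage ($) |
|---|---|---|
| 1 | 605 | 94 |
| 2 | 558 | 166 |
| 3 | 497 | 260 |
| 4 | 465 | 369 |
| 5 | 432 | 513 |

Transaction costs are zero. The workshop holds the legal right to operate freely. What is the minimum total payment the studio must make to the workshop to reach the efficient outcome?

Left alone the workshop would choose level 5 (marginal profit stays positive).
Efficient level: k* = 4 (marginal profit ≥ marginal noise damage through 4).
The studio must at least cover the workshop's forgone profit from cutting 5→4: 432 = 432.

$432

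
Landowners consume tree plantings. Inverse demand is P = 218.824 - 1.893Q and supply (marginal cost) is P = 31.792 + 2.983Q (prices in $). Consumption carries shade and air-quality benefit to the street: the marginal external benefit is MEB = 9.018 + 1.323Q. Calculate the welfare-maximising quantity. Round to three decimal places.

Social marginal benefit = demand + MEB = 227.842 - 0.570Q.
Set SMB = MC: 227.842 - 0.570Q = 31.792 + 2.983Q → Q* = 55.1787.

Q* = 55.179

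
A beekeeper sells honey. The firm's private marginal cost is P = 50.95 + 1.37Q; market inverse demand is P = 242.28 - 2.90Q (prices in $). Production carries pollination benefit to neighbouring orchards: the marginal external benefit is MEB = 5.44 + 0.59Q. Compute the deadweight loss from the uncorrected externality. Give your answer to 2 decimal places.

DWL = $138.06

Market equilibrium (private): 50.95 + 1.37Q = 242.28 - 2.90Q → Q_m = 44.8080.
Social marginal cost = private MC − MEB = 45.51 + 0.78Q.
Set SMC = demand: 45.51 + 0.78Q = 242.28 - 2.90Q → Q* = 53.4701.
The loss is the area between SMC and demand from Q* to Q_m; with linear curves that's a triangle of height MEB(Q_m).
DWL = ½ × 8.6621 × 31.8767 = 138.0596.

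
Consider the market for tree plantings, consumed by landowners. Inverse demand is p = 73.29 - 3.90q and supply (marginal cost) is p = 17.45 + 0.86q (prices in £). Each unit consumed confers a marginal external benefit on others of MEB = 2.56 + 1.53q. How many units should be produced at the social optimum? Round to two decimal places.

q* = 18.08

Social marginal benefit = demand + MEB = 75.85 - 2.37q.
Set SMB = MC: 75.85 - 2.37q = 17.45 + 0.86q → q* = 18.0805.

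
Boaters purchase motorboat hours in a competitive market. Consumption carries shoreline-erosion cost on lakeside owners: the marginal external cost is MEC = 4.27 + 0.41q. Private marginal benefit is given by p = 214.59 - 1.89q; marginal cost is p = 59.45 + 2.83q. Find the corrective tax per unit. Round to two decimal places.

Social marginal benefit = demand − MEC = 210.32 - 2.30q.
Set SMB = MC: 210.32 - 2.30q = 59.45 + 2.83q → q* = 29.4094.
The Pigouvian tax equals MEC at q*: 4.27 + 0.41×29.4094 = 16.3279.

tax = 16.33 per unit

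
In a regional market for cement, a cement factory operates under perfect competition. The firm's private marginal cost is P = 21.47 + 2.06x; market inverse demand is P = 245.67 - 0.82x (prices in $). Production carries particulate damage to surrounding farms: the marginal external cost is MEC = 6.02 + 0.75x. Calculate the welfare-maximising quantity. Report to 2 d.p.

Social marginal cost = private MC + MEC = 27.49 + 2.81x.
Set SMC = demand: 27.49 + 2.81x = 245.67 - 0.82x → x* = 60.1047.

x* = 60.10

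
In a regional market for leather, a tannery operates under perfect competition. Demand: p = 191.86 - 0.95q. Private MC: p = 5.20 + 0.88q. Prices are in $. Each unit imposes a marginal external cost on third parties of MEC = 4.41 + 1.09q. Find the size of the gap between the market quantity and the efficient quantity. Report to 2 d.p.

Market equilibrium (private): 5.20 + 0.88q = 191.86 - 0.95q → q_m = 102.0000.
Social marginal cost = private MC + MEC = 9.61 + 1.97q.
Set SMC = demand: 9.61 + 1.97q = 191.86 - 0.95q → q* = 62.4144.
Gap = |102.0000 − 62.4144| = 39.5856.

39.59 units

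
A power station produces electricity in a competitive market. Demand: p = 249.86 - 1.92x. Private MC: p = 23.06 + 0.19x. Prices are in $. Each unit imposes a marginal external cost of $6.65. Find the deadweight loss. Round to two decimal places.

DWL = $10.48

Market equilibrium (private): 23.06 + 0.19x = 249.86 - 1.92x → x_m = 107.4882.
Social marginal cost = private MC + MEC = 29.71 + 0.19x.
Set SMC = demand: 29.71 + 0.19x = 249.86 - 1.92x → x* = 104.3365.
Height of the DWL triangle at x_m is SMC(x_m) − demand(x_m) = MEC(x_m) = 6.6500.
DWL = ½ × 3.1517 × 6.6500 = 10.4794.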